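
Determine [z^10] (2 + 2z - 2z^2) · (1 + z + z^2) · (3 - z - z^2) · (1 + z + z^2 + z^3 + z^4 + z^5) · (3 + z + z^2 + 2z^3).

-22

(2 + 2z - 2z^2) has coefficients 2,2,-2 for degrees 0…2.
(1 + z + z^2) has coefficients 1,1,1,0,0,0,0,0,0,0,0 for degrees 0…10.
Multiplying by (3 - z - z^2) gives running coefficients 3,2,1,-2,-1,0,0,0,0,0,0 for degrees 0…10.
Multiplying by (1 + z + z^2 + z^3 + z^4 + z^5) gives running coefficients 3,5,6,4,3,3,0,-2,-3,-1,0 for degrees 0…10.
Finally multiplying by (3 + z + z^2 + 2z^3), the product of all factors after the first has coefficients 9,18,26,29,29,28,14,3,-5,-8,-8 for degrees 0…10.
[z^10] = 2·(-8) + 2·(-8) − 2·(-5) = -22.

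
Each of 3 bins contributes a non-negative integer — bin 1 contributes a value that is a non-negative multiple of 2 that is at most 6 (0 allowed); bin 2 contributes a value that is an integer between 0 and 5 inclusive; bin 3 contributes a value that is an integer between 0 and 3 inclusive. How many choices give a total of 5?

The generating function for the choices is (1 + y^2 + y^4 + y^6)·(1 + y + y^2 + y^3 + y^4 + y^5)·(1 + y + y^2 + y^3); the count is [y^5].
(1 + y^2 + y^4 + y^6) has coefficients 1,0,1,0,1,0 for degrees 0…5.
(1 + y + y^2 + y^3 + y^4 + y^5) has coefficients 1,1,1,1,1,1 for degrees 0…5.
Finally multiplying by (1 + y + y^2 + y^3), the product of all factors after the first has coefficients 1,2,3,4,4,4 for degrees 0…5.
[y^5] = 1·4 + 1·4 + 1·2 = 10.

10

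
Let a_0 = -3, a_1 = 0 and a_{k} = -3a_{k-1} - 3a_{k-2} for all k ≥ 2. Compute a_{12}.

The ordinary generating function has denominator 1 + 3z + 3z^2.
Iterating the recurrence: a_0,…,a_{12} = -3, 0, 9, -27, 54, -81, 81, 0, -243, 729, -1458, 2187, -2187.

-2187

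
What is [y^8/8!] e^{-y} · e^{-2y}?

6561

The EGF product rule gives c_8 = Σ_{k_1+k_2=8} C(8; k_1,k_2) · ∏ g_i(k_i), where e^{-y} gives (-1)^k; e^{-2y} gives (-2)^k.
g_1(k) for k = 0…8: 1, -1, 1, -1, 1, -1, 1, -1, 1.
g_2(k) for k = 0…8: 1, -2, 4, -8, 16, -32, 64, -128, 256.
c_8 = Σ_k C(8,k)·g_1(k)·g_2(8−k) = 1·1·256 + 8·(-1)·(-128) + 28·1·64 + 56·(-1)·(-32) + 70·1·16 + 56·(-1)·(-8) + 28·1·4 + 8·(-1)·(-2) + 1·1·1 = 256 + 1024 + 1792 + 1792 + 1120 + 448 + 112 + 16 + 1 = 6561.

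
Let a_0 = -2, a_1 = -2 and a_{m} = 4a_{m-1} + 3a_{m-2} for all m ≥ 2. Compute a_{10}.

-2913230

The ordinary generating function has denominator 1 - 4y - 3y^2.
Iterating the recurrence: a_0,…,a_{10} = -2, -2, -14, -62, -290, -1346, -6254, -29054, -134978, -627074, -2913230.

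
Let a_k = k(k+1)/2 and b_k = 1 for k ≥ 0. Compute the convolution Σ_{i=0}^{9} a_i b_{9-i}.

This is [x^9] in the product of the two ordinary generating functions.
Σ = 0·1 + 1·1 + 3·1 + 6·1 + 10·1 + 15·1 + 21·1 + 28·1 + 36·1 + 45·1 = 165.

165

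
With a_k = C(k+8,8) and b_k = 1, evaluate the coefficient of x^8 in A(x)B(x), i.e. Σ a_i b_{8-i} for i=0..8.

This is [x^8] in the product of the two ordinary generating functions.
Σ = 1·1 + 9·1 + 45·1 + 165·1 + 495·1 + 1287·1 + 3003·1 + 6435·1 + 12870·1 = 24310.

24310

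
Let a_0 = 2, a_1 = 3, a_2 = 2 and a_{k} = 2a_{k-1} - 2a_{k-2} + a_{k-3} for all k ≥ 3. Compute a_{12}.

2

The ordinary generating function has denominator 1 - 2t + 2t^2 - t^3.
Iterating the recurrence: a_0,…,a_{12} = 2, 3, 2, 0, -1, 0, 2, 3, 2, 0, -1, 0, 2.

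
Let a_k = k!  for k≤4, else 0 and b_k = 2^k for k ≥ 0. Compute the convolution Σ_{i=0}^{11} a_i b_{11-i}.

8704

Write out a_i and b_{11-i} for i = 0,…,11 and sum the products.
Σ = 1·2048 + 1·1024 + 2·512 + 6·256 + 24·128 + 0·64 + 0·32 + 0·16 + 0·8 + 0·4 + 0·2 + 0·1 = 8704.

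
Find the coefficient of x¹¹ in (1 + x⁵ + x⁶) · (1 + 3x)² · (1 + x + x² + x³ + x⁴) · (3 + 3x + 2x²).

229

(1 + x⁵ + x⁶) has coefficients 1,0,0,0,0,1,1 for degrees 0…6.
(1 + 3x)² has coefficients 1,6,9,0,0,0,0,0,0,0,0,0 for degrees 0…11.
Multiplying by (1 + x + x² + x³ + x⁴) gives running coefficients 1,7,16,16,16,15,9,0,0,0,0,0 for degrees 0…11.
Finally multiplying by (3 + 3x + 2x²), the product of all factors after the first has coefficients 3,24,71,110,128,125,104,57,18,0,0,0 for degrees 0…11.
[x¹¹] = 1·0 + 1·104 + 1·125 = 229.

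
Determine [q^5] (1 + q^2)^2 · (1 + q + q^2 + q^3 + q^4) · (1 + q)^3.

27

(1 + q^2)^2 has coefficients 1,0,2,0,1 for degrees 0…4.
(1 + q + q^2 + q^3 + q^4) has coefficients 1,1,1,1,1,0 for degrees 0…5.
Finally multiplying by (1 + q)^3, the product of all factors after the first has coefficients 1,4,7,8,8,7 for degrees 0…5.
[q^5] = 1·7 + 2·8 + 1·4 = 27.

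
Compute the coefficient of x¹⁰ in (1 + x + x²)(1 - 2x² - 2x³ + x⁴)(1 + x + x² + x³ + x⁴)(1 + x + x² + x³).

-9

(1 + x + x²) has coefficients 1,1,1 for degrees 0…2.
(1 - 2x² - 2x³ + x⁴) has coefficients 1,0,-2,-2,1,0,0,0,0,0,0 for degrees 0…10.
Multiplying by (1 + x + x² + x³ + x⁴) gives running coefficients 1,1,-1,-3,-2,-3,-3,-1,1,0,0 for degrees 0…10.
Finally multiplying by (1 + x + x² + x³), the product of all factors after the first has coefficients 1,2,1,-2,-5,-9,-11,-9,-6,-3,0 for degrees 0…10.
[x¹⁰] = 1·0 + 1·(-3) + 1·(-6) = -9.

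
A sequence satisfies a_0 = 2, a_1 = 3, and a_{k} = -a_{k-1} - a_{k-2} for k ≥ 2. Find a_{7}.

3

The ordinary generating function has denominator 1 + x + x^2.
Iterating the recurrence: a_0,…,a_{7} = 2, 3, -5, 2, 3, -5, 2, 3.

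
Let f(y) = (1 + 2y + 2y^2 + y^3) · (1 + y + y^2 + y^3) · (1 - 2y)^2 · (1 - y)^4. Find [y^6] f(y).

(1 + 2y + 2y^2 + y^3) has coefficients 1,2,2,1 for degrees 0…3.
(1 + y + y^2 + y^3) has coefficients 1,1,1,1,0,0,0 for degrees 0…6.
Multiplying by (1 - 2y)^2 gives running coefficients 1,-3,1,1,0,4,0 for degrees 0…6.
Finally multiplying by (1 - y)^4, the product of all factors after the first has coefficients 1,-7,19,-25,15,3,-19 for degrees 0…6.
[y^6] = 1·(-19) + 2·3 + 2·15 + 1·(-25) = -8.

-8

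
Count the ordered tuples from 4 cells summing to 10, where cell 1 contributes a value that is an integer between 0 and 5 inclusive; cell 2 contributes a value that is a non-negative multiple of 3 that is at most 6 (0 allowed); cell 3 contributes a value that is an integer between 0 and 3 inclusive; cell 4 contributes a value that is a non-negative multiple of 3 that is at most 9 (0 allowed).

The generating function for the choices is (1 + t + t^2 + t^3 + t^4 + t^5)·(1 + t^3 + t^6)·(1 + t + t^2 + t^3)·(1 + t^3 + t^6 + t^9); the count is [t^10].
(1 + t + t^2 + t^3 + t^4 + t^5) has coefficients 1,1,1,1,1,1 for degrees 0…5.
(1 + t^3 + t^6) has coefficients 1,0,0,1,0,0,1,0,0,0,0 for degrees 0…10.
Multiplying by (1 + t + t^2 + t^3) gives running coefficients 1,1,1,2,1,1,2,1,1,1,0 for degrees 0…10.
Finally multiplying by (1 + t^3 + t^6 + t^9), the product of all factors after the first has coefficients 1,1,1,3,2,2,5,3,3,6,3 for degrees 0…10.
[t^10] = 1·3 + 1·6 + 1·3 + 1·3 + 1·5 + 1·2 = 22.

22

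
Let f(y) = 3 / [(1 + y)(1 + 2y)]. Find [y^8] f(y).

The denominator gives the recurrence a_n = −3a_(n−1) − 2a_(n−2) for n ≥ 2; the numerator fixes a_0 = 3, a_1 = -9.
Iterating: 3, -9, 21, -45, 93, -189, 381, -765, 1533, so a_8 = 1533.

1533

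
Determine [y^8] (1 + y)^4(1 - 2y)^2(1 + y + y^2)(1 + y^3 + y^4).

(1 + y)^4 has coefficients 1,4,6,4,1 for degrees 0…4.
(1 - 2y)^2 has coefficients 1,-4,4,0,0,0,0,0,0 for degrees 0…8.
Multiplying by (1 + y + y^2) gives running coefficients 1,-3,1,0,4,0,0,0,0 for degrees 0…8.
Finally multiplying by (1 + y^3 + y^4), the product of all factors after the first has coefficients 1,-3,1,1,2,-2,1,4,4 for degrees 0…8.
[y^8] = 1·4 + 4·4 + 6·1 + 4·(-2) + 1·2 = 20.

20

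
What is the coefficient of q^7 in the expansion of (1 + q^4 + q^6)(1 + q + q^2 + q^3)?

2

(1 + q^4 + q^6) has coefficients 1,0,0,0,1,0,1 for degrees 0…6.
(1 + q + q^2 + q^3) has coefficients 1,1,1,1,0,0,0,0 for degrees 0…7.
[q^7] = 1·0 + 1·1 + 1·1 = 2.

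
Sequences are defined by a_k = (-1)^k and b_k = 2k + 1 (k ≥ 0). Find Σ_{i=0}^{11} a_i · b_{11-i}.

This is [x^11] in the product of the two ordinary generating functions.
Σ = 1·23 − 1·21 + 1·19 − 1·17 + 1·15 − 1·13 + 1·11 − 1·9 + 1·7 − 1·5 + 1·3 − 1·1 = 12.

12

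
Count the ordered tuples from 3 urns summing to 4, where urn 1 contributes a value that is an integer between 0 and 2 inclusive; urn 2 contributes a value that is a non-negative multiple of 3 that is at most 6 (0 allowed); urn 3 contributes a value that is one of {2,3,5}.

The generating function for the choices is (1 + q + q²)·(1 + q³ + q⁶)·(q² + q³ + q⁵); the count is [q⁴].
(1 + q + q²) has coefficients 1,1,1 for degrees 0…2.
(1 + q³ + q⁶) has coefficients 1,0,0,1,0 for degrees 0…4.
Finally multiplying by (q² + q³ + q⁵), the product of all factors after the first has coefficients 0,0,1,1,0 for degrees 0…4.
[q⁴] = 1·0 + 1·1 + 1·1 = 2.

2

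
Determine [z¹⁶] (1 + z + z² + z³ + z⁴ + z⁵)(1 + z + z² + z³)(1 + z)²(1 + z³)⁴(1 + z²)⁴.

(1 + z + z² + z³ + z⁴ + z⁵) has coefficients 1,1,1,1,1,1 for degrees 0…5.
(1 + z + z² + z³) has coefficients 1,1,1,1,0,0,0,0,0,0,0,0,0,0,0,0,0 for degrees 0…16.
Multiplying by (1 + z)² gives running coefficients 1,3,4,4,3,1,0,0,0,0,0,0,0,0,0,0,0 for degrees 0…16.
Multiplying by (1 + z³)⁴ gives running coefficients 1,3,4,8,15,17,22,30,28,28,30,22,17,15,8,4,3 for degrees 0…16.
Finally multiplying by (1 + z²)⁴, the product of all factors after the first has coefficients 1,3,8,20,37,67,110,158,223,285,338,390,408,408,390,338,285 for degrees 0…16.
[z¹⁶] = 1·285 + 1·338 + 1·390 + 1·408 + 1·408 + 1·390 = 2219.

2219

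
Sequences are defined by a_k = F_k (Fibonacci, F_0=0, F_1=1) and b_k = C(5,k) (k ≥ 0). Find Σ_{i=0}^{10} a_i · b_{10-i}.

610

This is [x^10] in the product of the two ordinary generating functions.
Σ = 0·0 + 1·0 + 1·0 + 2·0 + 3·0 + 5·1 + 8·5 + 13·10 + 21·10 + 34·5 + 55·1 = 610.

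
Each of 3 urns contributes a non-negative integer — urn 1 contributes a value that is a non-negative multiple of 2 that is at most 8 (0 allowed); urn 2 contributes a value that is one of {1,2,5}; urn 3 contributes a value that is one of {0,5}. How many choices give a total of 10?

The generating function for the choices is (1 + x² + x⁴ + x⁶ + x⁸)·(x + x² + x⁵)·(1 + x⁵); the count is [x¹⁰].
(1 + x² + x⁴ + x⁶ + x⁸) has coefficients 1,0,1,0,1,0,1,0,1 for degrees 0…8.
(x + x² + x⁵) has coefficients 0,1,1,0,0,1,0,0,0,0,0 for degrees 0…10.
Finally multiplying by (1 + x⁵), the product of all factors after the first has coefficients 0,1,1,0,0,1,1,1,0,0,1 for degrees 0…10.
[x¹⁰] = 1·1 + 1·0 + 1·1 + 1·0 + 1·1 = 3.

3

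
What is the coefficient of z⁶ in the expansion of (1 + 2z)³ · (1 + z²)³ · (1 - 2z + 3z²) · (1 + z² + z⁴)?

(1 + 2z)³ has coefficients 1,6,12,8 for degrees 0…3.
(1 + z²)³ has coefficients 1,0,3,0,3,0,1 for degrees 0…6.
Multiplying by (1 - 2z + 3z²) gives running coefficients 1,-2,6,-6,12,-6,10 for degrees 0…6.
Finally multiplying by (1 + z² + z⁴), the product of all factors after the first has coefficients 1,-2,7,-8,19,-14,28 for degrees 0…6.
[z⁶] = 1·28 + 6·(-14) + 12·19 + 8·(-8) = 108.

108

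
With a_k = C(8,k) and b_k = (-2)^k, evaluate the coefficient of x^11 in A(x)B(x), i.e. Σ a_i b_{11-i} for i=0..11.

-8

The convolution is the x^11 coefficient of A(x)B(x).
Σ = 1·(-2048) + 8·1024 + 28·(-512) + 56·256 + 70·(-128) + 56·64 + 28·(-32) + 8·16 + 1·(-8) + 0·4 + 0·(-2) + 0·1 = -8.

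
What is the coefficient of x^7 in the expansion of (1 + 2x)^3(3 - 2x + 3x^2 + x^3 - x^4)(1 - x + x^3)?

(1 + 2x)^3 has coefficients 1,6,12,8 for degrees 0…3.
(3 - 2x + 3x^2 + x^3 - x^4) has coefficients 3,-2,3,1,-1,0,0,0 for degrees 0…7.
Finally multiplying by (1 - x + x^3), the product of all factors after the first has coefficients 3,-5,5,1,-4,4,1,-1 for degrees 0…7.
[x^7] = 1·(-1) + 6·1 + 12·4 + 8·(-4) = 21.

21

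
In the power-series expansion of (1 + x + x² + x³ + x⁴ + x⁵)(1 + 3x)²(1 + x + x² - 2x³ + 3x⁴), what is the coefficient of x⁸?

(1 + x + x² + x³ + x⁴ + x⁵) has coefficients 1,1,1,1,1,1 for degrees 0…5.
(1 + 3x)² has coefficients 1,6,9,0,0,0,0,0,0 for degrees 0…8.
Finally multiplying by (1 + x + x² - 2x³ + 3x⁴), the product of all factors after the first has coefficients 1,7,16,13,0,0,27,0,0 for degrees 0…8.
[x⁸] = 1·0 + 1·0 + 1·27 + 1·0 + 1·0 + 1·13 = 40.

40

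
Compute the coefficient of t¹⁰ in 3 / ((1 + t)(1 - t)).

Partial fractions give a closed form: a_n = (3/2)·(-1)^n + (3/2)·1^n.
At n = 10: a_10 = 3.

3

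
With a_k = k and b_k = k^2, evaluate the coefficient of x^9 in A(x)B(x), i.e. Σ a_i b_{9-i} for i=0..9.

Write out a_i and b_{9-i} for i = 0,…,9 and sum the products.
Σ = 0·81 + 1·64 + 2·49 + 3·36 + 4·25 + 5·16 + 6·9 + 7·4 + 8·1 + 9·0 = 540.

540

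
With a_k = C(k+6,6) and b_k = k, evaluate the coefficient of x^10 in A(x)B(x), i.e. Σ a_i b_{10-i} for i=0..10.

24310

Write out a_i and b_{10-i} for i = 0,…,10 and sum the products.
Σ = 1·10 + 7·9 + 28·8 + 84·7 + 210·6 + 462·5 + 924·4 + 1716·3 + 3003·2 + 5005·1 + 8008·0 = 24310.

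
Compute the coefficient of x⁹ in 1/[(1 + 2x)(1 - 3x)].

11605

The denominator gives the recurrence a_n = a_(n−1) + 6a_(n−2) for n ≥ 2; the numerator fixes a_0 = 1, a_1 = 1.
Iterating: 1, 1, 7, 13, 55, 133, 463, 1261, 4039, 11605, so a_9 = 11605.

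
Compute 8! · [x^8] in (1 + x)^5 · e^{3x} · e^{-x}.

336896

The EGF product rule gives c_8 = Σ_{k_1+k_2+k_3=8} C(8; k_1,k_2,k_3) · ∏ g_i(k_i), where (1+x)^5 gives the falling factorial (5)_k; e^{3x} gives (3)^k; e^{-x} gives (-1)^k.
g_1(k) for k = 0…8: 1, 5, 20, 60, 120, 120, 0, 0, 0.
g_2(k) for k = 0…8: 1, 3, 9, 27, 81, 243, 729, 2187, 6561.
g_3(k) for k = 0…8: 1, -1, 1, -1, 1, -1, 1, -1, 1.
First combine the last two factors: h(k) = Σ_j C(k,j)·g_2(j)·g_3(k−j) for k = 0…8: 1, 2, 4, 8, 16, 32, 64, 128, 256.
c_8 = Σ_k C(8,k)·g_1(k)·h(8−k) = 1·1·256 + 8·5·128 + 28·20·64 + 56·60·32 + 70·120·16 + 56·120·8 = 256 + 5120 + 35840 + 107520 + 134400 + 53760 = 336896.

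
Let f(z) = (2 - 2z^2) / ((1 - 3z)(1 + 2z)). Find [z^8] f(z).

7152

The denominator gives the recurrence a_n = a_(n−1) + 6a_(n−2) for n ≥ 3; the numerator fixes a_0 = 2, a_1 = 2, a_2 = 12.
Iterating: 2, 2, 12, 24, 96, 240, 816, 2256, 7152, so a_8 = 7152.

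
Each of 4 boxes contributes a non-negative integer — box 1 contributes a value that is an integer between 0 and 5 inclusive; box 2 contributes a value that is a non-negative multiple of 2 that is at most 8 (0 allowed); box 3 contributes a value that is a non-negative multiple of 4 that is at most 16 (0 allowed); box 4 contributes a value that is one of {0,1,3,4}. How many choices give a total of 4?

The generating function for the choices is (1 + z + z^2 + z^3 + z^4 + z^5)·(1 + z^2 + z^4 + z^6 + z^8)·(1 + z^4 + z^8 + z^12 + z^16)·(1 + z + z^3 + z^4); the count is [z^4].
(1 + z + z^2 + z^3 + z^4 + z^5) has coefficients 1,1,1,1,1 for degrees 0…4.
(1 + z^2 + z^4 + z^6 + z^8) has coefficients 1,0,1,0,1 for degrees 0…4.
Multiplying by (1 + z^4 + z^8 + z^12 + z^16) gives running coefficients 1,0,1,0,2 for degrees 0…4.
Finally multiplying by (1 + z + z^3 + z^4), the product of all factors after the first has coefficients 1,1,1,2,3 for degrees 0…4.
[z^4] = 1·3 + 1·2 + 1·1 + 1·1 + 1·1 = 8.

8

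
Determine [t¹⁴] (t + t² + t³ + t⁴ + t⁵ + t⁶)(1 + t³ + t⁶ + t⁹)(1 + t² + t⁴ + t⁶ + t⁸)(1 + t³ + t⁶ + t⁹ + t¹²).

30

(t + t² + t³ + t⁴ + t⁵ + t⁶) has coefficients 0,1,1,1,1,1,1 for degrees 0…6.
(1 + t³ + t⁶ + t⁹) has coefficients 1,0,0,1,0,0,1,0,0,1,0,0,0,0,0 for degrees 0…14.
Multiplying by (1 + t² + t⁴ + t⁶ + t⁸) gives running coefficients 1,0,1,1,1,1,2,1,2,2,1,2,1,1,1 for degrees 0…14.
Finally multiplying by (1 + t³ + t⁶ + t⁹ + t¹²), the product of all factors after the first has coefficients 1,0,1,2,1,2,4,2,4,6,3,6,7,4,7 for degrees 0…14.
[t¹⁴] = 1·4 + 1·7 + 1·6 + 1·3 + 1·6 + 1·4 = 30.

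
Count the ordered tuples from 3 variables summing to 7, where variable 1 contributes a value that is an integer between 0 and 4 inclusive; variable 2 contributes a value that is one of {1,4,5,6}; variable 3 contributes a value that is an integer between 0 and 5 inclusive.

13

The generating function for the choices is (1 + q + q^2 + q^3 + q^4)·(q + q^4 + q^5 + q^6)·(1 + q + q^2 + q^3 + q^4 + q^5); the count is [q^7].
(1 + q + q^2 + q^3 + q^4) has coefficients 1,1,1,1,1 for degrees 0…4.
(q + q^4 + q^5 + q^6) has coefficients 0,1,0,0,1,1,1,0 for degrees 0…7.
Finally multiplying by (1 + q + q^2 + q^3 + q^4 + q^5), the product of all factors after the first has coefficients 0,1,1,1,2,3,4,3 for degrees 0…7.
[q^7] = 1·3 + 1·4 + 1·3 + 1·2 + 1·1 = 13.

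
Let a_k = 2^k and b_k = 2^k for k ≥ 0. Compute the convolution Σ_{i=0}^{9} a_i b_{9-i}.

This is [x^9] in the product of the two ordinary generating functions.
Σ = 1·512 + 2·256 + 4·128 + 8·64 + 16·32 + 32·16 + 64·8 + 128·4 + 256·2 + 512·1 = 5120.

5120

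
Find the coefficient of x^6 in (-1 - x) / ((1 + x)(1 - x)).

-1

Partial fractions give a closed form: a_n = (-1)·1^n.
At n = 6: a_6 = -1.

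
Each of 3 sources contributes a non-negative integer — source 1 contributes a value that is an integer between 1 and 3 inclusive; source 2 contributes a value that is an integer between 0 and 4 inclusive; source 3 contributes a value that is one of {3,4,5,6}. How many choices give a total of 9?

The generating function for the choices is (q + q^2 + q^3)·(1 + q + q^2 + q^3 + q^4)·(q^3 + q^4 + q^5 + q^6); the count is [q^9].
(q + q^2 + q^3) has coefficients 0,1,1,1 for degrees 0…3.
(1 + q + q^2 + q^3 + q^4) has coefficients 1,1,1,1,1,0,0,0,0,0 for degrees 0…9.
Finally multiplying by (q^3 + q^4 + q^5 + q^6), the product of all factors after the first has coefficients 0,0,0,1,2,3,4,4,3,2 for degrees 0…9.
[q^9] = 1·3 + 1·4 + 1·4 = 11.

11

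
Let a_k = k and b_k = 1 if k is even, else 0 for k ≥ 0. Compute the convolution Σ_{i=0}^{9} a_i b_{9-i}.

Write out a_i and b_{9-i} for i = 0,…,9 and sum the products.
Σ = 0·0 + 1·1 + 2·0 + 3·1 + 4·0 + 5·1 + 6·0 + 7·1 + 8·0 + 9·1 = 25.

25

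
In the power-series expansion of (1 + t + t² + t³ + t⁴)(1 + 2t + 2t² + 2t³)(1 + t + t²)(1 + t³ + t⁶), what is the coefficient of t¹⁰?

(1 + t + t² + t³ + t⁴) has coefficients 1,1,1,1,1 for degrees 0…4.
(1 + 2t + 2t² + 2t³) has coefficients 1,2,2,2,0,0,0,0,0,0,0 for degrees 0…10.
Multiplying by (1 + t + t²) gives running coefficients 1,3,5,6,4,2,0,0,0,0,0 for degrees 0…10.
Finally multiplying by (1 + t³ + t⁶), the product of all factors after the first has coefficients 1,3,5,7,7,7,7,7,7,6,4 for degrees 0…10.
[t¹⁰] = 1·4 + 1·6 + 1·7 + 1·7 + 1·7 = 31.

31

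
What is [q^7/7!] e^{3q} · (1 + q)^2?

22599

The EGF product rule gives c_7 = Σ_{k_1+k_2=7} C(7; k_1,k_2) · ∏ g_i(k_i), where e^{3q} gives (3)^k; (1+q)^2 gives the falling factorial (2)_k.
g_1(k) for k = 0…7: 1, 3, 9, 27, 81, 243, 729, 2187.
g_2(k) for k = 0…7: 1, 2, 2, 0, 0, 0, 0, 0.
c_7 = Σ_k C(7,k)·g_1(k)·g_2(7−k) = 21·243·2 + 7·729·2 + 1·2187·1 = 10206 + 10206 + 2187 = 22599.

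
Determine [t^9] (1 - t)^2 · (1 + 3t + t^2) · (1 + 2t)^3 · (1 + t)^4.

114

(1 - t)^2 has coefficients 1,-2,1 for degrees 0…2.
(1 + 3t + t^2) has coefficients 1,3,1,0,0,0,0,0,0,0 for degrees 0…9.
Multiplying by (1 + 2t)^3 gives running coefficients 1,9,31,50,36,8,0,0,0,0 for degrees 0…9.
Finally multiplying by (1 + t)^4, the product of all factors after the first has coefficients 1,13,73,232,459,585,479,242,68,8 for degrees 0…9.
[t^9] = 1·8 − 2·68 + 1·242 = 114.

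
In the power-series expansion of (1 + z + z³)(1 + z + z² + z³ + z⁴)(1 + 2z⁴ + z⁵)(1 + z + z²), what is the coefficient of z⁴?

(1 + z + z³) has coefficients 1,1,0,1 for degrees 0…3.
(1 + z + z² + z³ + z⁴) has coefficients 1,1,1,1,1 for degrees 0…4.
Multiplying by (1 + 2z⁴ + z⁵) gives running coefficients 1,1,1,1,3 for degrees 0…4.
Finally multiplying by (1 + z + z²), the product of all factors after the first has coefficients 1,2,3,3,5 for degrees 0…4.
[z⁴] = 1·5 + 1·3 + 1·2 = 10.

10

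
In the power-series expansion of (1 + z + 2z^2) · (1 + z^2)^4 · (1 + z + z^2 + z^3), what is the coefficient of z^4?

(1 + z + 2z^2) has coefficients 1,1,2 for degrees 0…2.
(1 + z^2)^4 has coefficients 1,0,4,0,6 for degrees 0…4.
Finally multiplying by (1 + z + z^2 + z^3), the product of all factors after the first has coefficients 1,1,5,5,10 for degrees 0…4.
[z^4] = 1·10 + 1·5 + 2·5 = 25.

25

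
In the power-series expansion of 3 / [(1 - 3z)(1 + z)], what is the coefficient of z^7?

Partial fractions give a closed form: a_n = (9/4)·3^n + (3/4)·(-1)^n.
At n = 7: a_7 = 4920.

4920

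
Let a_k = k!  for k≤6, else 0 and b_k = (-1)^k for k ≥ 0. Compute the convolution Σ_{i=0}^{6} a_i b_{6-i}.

This is [x^6] in the product of the two ordinary generating functions.
Σ = 1·1 + 1·(-1) + 2·1 + 6·(-1) + 24·1 + 120·(-1) + 720·1 = 620.

620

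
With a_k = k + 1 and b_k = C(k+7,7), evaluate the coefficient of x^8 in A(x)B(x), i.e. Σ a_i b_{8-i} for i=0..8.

Write out a_i and b_{8-i} for i = 0,…,8 and sum the products.
Σ = 1·6435 + 2·3432 + 3·1716 + 4·792 + 5·330 + 6·120 + 7·36 + 8·8 + 9·1 = 24310.

24310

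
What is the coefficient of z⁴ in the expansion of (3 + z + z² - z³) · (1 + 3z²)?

3

(3 + z + z² - z³) has coefficients 3,1,1,-1 for degrees 0…3.
(1 + 3z²) has coefficients 1,0,3,0,0 for degrees 0…4.
[z⁴] = 3·0 + 1·0 + 1·3 − 1·0 = 3.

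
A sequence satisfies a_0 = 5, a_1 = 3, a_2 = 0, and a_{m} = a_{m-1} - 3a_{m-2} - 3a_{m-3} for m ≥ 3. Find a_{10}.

-672

The ordinary generating function has denominator 1 - z + 3z^2 + 3z^3.
Iterating the recurrence: a_0,…,a_{10} = 5, 3, 0, -24, -33, 39, 210, 192, -555, -1761, -672.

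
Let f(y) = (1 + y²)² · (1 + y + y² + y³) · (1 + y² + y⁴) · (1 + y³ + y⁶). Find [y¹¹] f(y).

12

(1 + y²)² has coefficients 1,0,2,0,1 for degrees 0…4.
(1 + y + y² + y³) has coefficients 1,1,1,1,0,0,0,0,0,0,0,0 for degrees 0…11.
Multiplying by (1 + y² + y⁴) gives running coefficients 1,1,2,2,2,2,1,1,0,0,0,0 for degrees 0…11.
Finally multiplying by (1 + y³ + y⁶), the product of all factors after the first has coefficients 1,1,2,3,3,4,4,4,4,3,3,2 for degrees 0…11.
[y¹¹] = 1·2 + 2·3 + 1·4 = 12.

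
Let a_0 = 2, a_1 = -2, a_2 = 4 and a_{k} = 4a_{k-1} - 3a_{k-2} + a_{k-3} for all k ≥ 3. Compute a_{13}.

2504330

The ordinary generating function has denominator 1 - 4t + 3t^2 - t^3.
Iterating the recurrence: a_0,…,a_{13} = 2, -2, 4, 24, 82, 260, 818, 2574, 8102, 25504, 80284, 252726, 795556, 2504330.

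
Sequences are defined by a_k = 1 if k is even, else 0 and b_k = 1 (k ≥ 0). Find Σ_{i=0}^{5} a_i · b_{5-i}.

This is [x^5] in the product of the two ordinary generating functions.
Σ = 1·1 + 0·1 + 1·1 + 0·1 + 1·1 + 0·1 = 3.

3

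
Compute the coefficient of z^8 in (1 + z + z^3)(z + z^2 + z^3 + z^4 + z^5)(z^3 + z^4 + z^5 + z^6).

(1 + z + z^3) has coefficients 1,1,0,1 for degrees 0…3.
(z + z^2 + z^3 + z^4 + z^5) has coefficients 0,1,1,1,1,1,0,0,0 for degrees 0…8.
Finally multiplying by (z^3 + z^4 + z^5 + z^6), the product of all factors after the first has coefficients 0,0,0,0,1,2,3,4,4 for degrees 0…8.
[z^8] = 1·4 + 1·4 + 1·2 = 10.

10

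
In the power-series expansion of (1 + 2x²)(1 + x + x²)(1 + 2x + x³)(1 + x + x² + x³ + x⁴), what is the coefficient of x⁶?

30

(1 + 2x²) has coefficients 1,0,2 for degrees 0…2.
(1 + x + x²) has coefficients 1,1,1,0,0,0,0 for degrees 0…6.
Multiplying by (1 + 2x + x³) gives running coefficients 1,3,3,3,1,1,0 for degrees 0…6.
Finally multiplying by (1 + x + x² + x³ + x⁴), the product of all factors after the first has coefficients 1,4,7,10,11,11,8 for degrees 0…6.
[x⁶] = 1·8 + 2·11 = 30.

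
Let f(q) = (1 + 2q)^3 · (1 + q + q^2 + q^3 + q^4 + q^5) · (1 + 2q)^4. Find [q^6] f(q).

2058

(1 + 2q)^3 has coefficients 1,6,12,8 for degrees 0…3.
(1 + q + q^2 + q^3 + q^4 + q^5) has coefficients 1,1,1,1,1,1,0 for degrees 0…6.
Finally multiplying by (1 + 2q)^4, the product of all factors after the first has coefficients 1,9,33,65,81,81,80 for degrees 0…6.
[q^6] = 1·80 + 6·81 + 12·81 + 8·65 = 2058.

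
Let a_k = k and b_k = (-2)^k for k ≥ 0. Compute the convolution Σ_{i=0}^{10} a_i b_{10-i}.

Write out a_i and b_{10-i} for i = 0,…,10 and sum the products.
Σ = 0·1024 + 1·(-512) + 2·256 + 3·(-128) + 4·64 + 5·(-32) + 6·16 + 7·(-8) + 8·4 + 9·(-2) + 10·1 = -224.

-224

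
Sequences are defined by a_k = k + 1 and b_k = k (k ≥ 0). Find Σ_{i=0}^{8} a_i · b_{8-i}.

120

This is [x^8] in the product of the two ordinary generating functions.
Σ = 1·8 + 2·7 + 3·6 + 4·5 + 5·4 + 6·3 + 7·2 + 8·1 + 9·0 = 120.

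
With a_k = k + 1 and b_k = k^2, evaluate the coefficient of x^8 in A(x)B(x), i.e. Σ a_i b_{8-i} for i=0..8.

This is [x^8] in the product of the two ordinary generating functions.
Σ = 1·64 + 2·49 + 3·36 + 4·25 + 5·16 + 6·9 + 7·4 + 8·1 + 9·0 = 540.

540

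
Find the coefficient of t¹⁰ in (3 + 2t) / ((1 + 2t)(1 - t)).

1367

Partial fractions give a closed form: a_n = (4/3)·(-2)^n + (5/3)·1^n.
At n = 10: a_10 = 1367.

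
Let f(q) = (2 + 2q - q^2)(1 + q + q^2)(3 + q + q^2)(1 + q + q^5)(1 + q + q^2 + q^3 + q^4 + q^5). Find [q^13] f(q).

10

(2 + 2q - q^2) has coefficients 2,2,-1 for degrees 0…2.
(1 + q + q^2) has coefficients 1,1,1,0,0,0,0,0,0,0,0,0,0,0 for degrees 0…13.
Multiplying by (3 + q + q^2) gives running coefficients 3,4,5,2,1,0,0,0,0,0,0,0,0,0 for degrees 0…13.
Multiplying by (1 + q + q^5) gives running coefficients 3,7,9,7,3,4,4,5,2,1,0,0,0,0 for degrees 0…13.
Finally multiplying by (1 + q + q^2 + q^3 + q^4 + q^5), the product of all factors after the first has coefficients 3,10,19,26,29,33,34,32,25,19,16,12,8,3 for degrees 0…13.
[q^13] = 2·3 + 2·8 − 1·12 = 10.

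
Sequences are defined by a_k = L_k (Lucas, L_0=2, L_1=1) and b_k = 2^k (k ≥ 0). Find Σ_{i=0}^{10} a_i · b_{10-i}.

Write out a_i and b_{10-i} for i = 0,…,10 and sum the products.
Σ = 2·1024 + 1·512 + 3·256 + 4·128 + 7·64 + 11·32 + 18·16 + 29·8 + 47·4 + 76·2 + 123·1 = 5623.

5623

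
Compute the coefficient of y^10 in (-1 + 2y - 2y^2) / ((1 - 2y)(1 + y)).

-343

The denominator gives the recurrence a_n = a_(n−1) + 2a_(n−2) for n ≥ 3; the numerator fixes a_0 = -1, a_1 = 1, a_2 = -3.
Iterating: -1, 1, -3, -1, -7, -9, -23, -41, -87, -169, -343, so a_10 = -343.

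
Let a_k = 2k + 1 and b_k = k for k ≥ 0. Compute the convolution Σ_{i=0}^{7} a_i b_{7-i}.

The convolution is the x^7 coefficient of A(x)B(x).
Σ = 1·7 + 3·6 + 5·5 + 7·4 + 9·3 + 11·2 + 13·1 + 15·0 = 140.

140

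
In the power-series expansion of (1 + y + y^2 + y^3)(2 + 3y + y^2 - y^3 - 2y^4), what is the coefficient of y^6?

(1 + y + y^2 + y^3) has coefficients 1,1,1,1 for degrees 0…3.
(2 + 3y + y^2 - y^3 - 2y^4) has coefficients 2,3,1,-1,-2,0,0 for degrees 0…6.
[y^6] = 1·0 + 1·0 + 1·(-2) + 1·(-1) = -3.

-3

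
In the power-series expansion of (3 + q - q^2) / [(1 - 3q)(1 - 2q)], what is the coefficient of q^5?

The denominator gives the recurrence a_n = 5a_(n−1) − 6a_(n−2) for n ≥ 3; the numerator fixes a_0 = 3, a_1 = 16, a_2 = 61.
Iterating: 3, 16, 61, 209, 679, 2141, so a_5 = 2141.

2141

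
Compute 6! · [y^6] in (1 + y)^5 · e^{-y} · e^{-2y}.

-621

The EGF product rule gives c_6 = Σ_{k_1+k_2+k_3=6} C(6; k_1,k_2,k_3) · ∏ g_i(k_i), where (1+y)^5 gives the falling factorial (5)_k; e^{-y} gives (-1)^k; e^{-2y} gives (-2)^k.
g_1(k) for k = 0…6: 1, 5, 20, 60, 120, 120, 0.
g_2(k) for k = 0…6: 1, -1, 1, -1, 1, -1, 1.
g_3(k) for k = 0…6: 1, -2, 4, -8, 16, -32, 64.
First combine the last two factors: h(k) = Σ_j C(k,j)·g_2(j)·g_3(k−j) for k = 0…6: 1, -3, 9, -27, 81, -243, 729.
c_6 = Σ_k C(6,k)·g_1(k)·h(6−k) = 1·1·729 + 6·5·(-243) + 15·20·81 + 20·60·(-27) + 15·120·9 + 6·120·(-3) = 729 − 7290 + 24300 − 32400 + 16200 − 2160 = -621.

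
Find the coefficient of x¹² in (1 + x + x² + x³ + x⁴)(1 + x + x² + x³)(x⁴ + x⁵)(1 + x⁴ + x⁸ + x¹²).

10

(1 + x + x² + x³ + x⁴) has coefficients 1,1,1,1,1 for degrees 0…4.
(1 + x + x² + x³) has coefficients 1,1,1,1,0,0,0,0,0,0,0,0,0 for degrees 0…12.
Multiplying by (x⁴ + x⁵) gives running coefficients 0,0,0,0,1,2,2,2,1,0,0,0,0 for degrees 0…12.
Finally multiplying by (1 + x⁴ + x⁸ + x¹²), the product of all factors after the first has coefficients 0,0,0,0,1,2,2,2,2,2,2,2,2 for degrees 0…12.
[x¹²] = 1·2 + 1·2 + 1·2 + 1·2 + 1·2 = 10.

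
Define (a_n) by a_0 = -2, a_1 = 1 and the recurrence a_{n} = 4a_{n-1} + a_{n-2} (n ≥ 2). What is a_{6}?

682

The ordinary generating function has denominator 1 - 4t - t^2.
Iterating the recurrence: a_0,…,a_{6} = -2, 1, 2, 9, 38, 161, 682.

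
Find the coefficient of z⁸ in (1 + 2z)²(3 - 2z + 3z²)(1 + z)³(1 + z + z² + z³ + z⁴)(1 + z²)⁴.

2539

(1 + 2z)² has coefficients 1,4,4 for degrees 0…2.
(3 - 2z + 3z²) has coefficients 3,-2,3,0,0,0,0,0,0 for degrees 0…8.
Multiplying by (1 + z)³ gives running coefficients 3,7,6,6,7,3,0,0,0 for degrees 0…8.
Multiplying by (1 + z + z² + z³ + z⁴) gives running coefficients 3,10,16,22,29,29,22,16,10 for degrees 0…8.
Finally multiplying by (1 + z²)⁴, the product of all factors after the first has coefficients 3,10,28,62,111,177,246,304,339 for degrees 0…8.
[z⁸] = 1·339 + 4·304 + 4·246 = 2539.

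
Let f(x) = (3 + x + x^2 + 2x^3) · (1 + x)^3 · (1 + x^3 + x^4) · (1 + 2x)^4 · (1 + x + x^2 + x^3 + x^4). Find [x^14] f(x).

3530

(3 + x + x^2 + 2x^3) has coefficients 3,1,1,2 for degrees 0…3.
(1 + x)^3 has coefficients 1,3,3,1,0,0,0,0,0,0,0,0,0,0,0 for degrees 0…14.
Multiplying by (1 + x^3 + x^4) gives running coefficients 1,3,3,2,4,6,4,1,0,0,0,0,0,0,0 for degrees 0…14.
Multiplying by (1 + 2x)^4 gives running coefficients 1,11,51,130,204,230,260,337,360,248,96,16,0,0,0 for degrees 0…14.
Finally multiplying by (1 + x + x^2 + x^3 + x^4), the product of all factors after the first has coefficients 1,12,63,193,397,626,875,1161,1391,1435,1301,1057,720,360,112 for degrees 0…14.
[x^14] = 3·112 + 1·360 + 1·720 + 2·1057 = 3530.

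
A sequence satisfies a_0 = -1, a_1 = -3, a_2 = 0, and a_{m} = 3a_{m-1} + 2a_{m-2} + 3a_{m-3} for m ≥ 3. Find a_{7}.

The ordinary generating function has denominator 1 - 3z - 2z^2 - 3z^3.
Iterating the recurrence: a_0,…,a_{7} = -1, -3, 0, -9, -36, -126, -477, -1791.

-1791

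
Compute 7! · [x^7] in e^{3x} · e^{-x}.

128

The EGF product rule gives c_7 = Σ_{k_1+k_2=7} C(7; k_1,k_2) · ∏ g_i(k_i), where e^{3x} gives (3)^k; e^{-x} gives (-1)^k.
g_1(k) for k = 0…7: 1, 3, 9, 27, 81, 243, 729, 2187.
g_2(k) for k = 0…7: 1, -1, 1, -1, 1, -1, 1, -1.
c_7 = Σ_k C(7,k)·g_1(k)·g_2(7−k) = 1·1·(-1) + 7·3·1 + 21·9·(-1) + 35·27·1 + 35·81·(-1) + 21·243·1 + 7·729·(-1) + 1·2187·1 = −1 + 21 − 189 + 945 − 2835 + 5103 − 5103 + 2187 = 128.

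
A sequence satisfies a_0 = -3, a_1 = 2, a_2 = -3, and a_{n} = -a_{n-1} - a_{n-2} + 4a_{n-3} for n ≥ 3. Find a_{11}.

The ordinary generating function has denominator 1 + t + t^2 - 4t^3.
Iterating the recurrence: a_0,…,a_{11} = -3, 2, -3, -11, 22, -23, -43, 154, -203, -123, 942, -1631.

-1631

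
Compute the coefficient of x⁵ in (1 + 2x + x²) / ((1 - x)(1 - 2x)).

140

The denominator gives the recurrence a_n = 3a_(n−1) − 2a_(n−2) for n ≥ 3; the numerator fixes a_0 = 1, a_1 = 5, a_2 = 14.
Iterating: 1, 5, 14, 32, 68, 140, so a_5 = 140.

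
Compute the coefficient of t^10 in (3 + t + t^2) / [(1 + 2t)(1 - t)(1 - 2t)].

4777

Partial fractions give a closed form: a_n = (11/12)·(-2)^n + (-5/3)·1^n + (15/4)·2^n.
At n = 10: a_10 = 4777.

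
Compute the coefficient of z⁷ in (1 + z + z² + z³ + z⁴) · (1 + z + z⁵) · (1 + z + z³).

4

(1 + z + z² + z³ + z⁴) has coefficients 1,1,1,1,1 for degrees 0…4.
(1 + z + z⁵) has coefficients 1,1,0,0,0,1,0,0 for degrees 0…7.
Finally multiplying by (1 + z + z³), the product of all factors after the first has coefficients 1,2,1,1,1,1,1,0 for degrees 0…7.
[z⁷] = 1·0 + 1·1 + 1·1 + 1·1 + 1·1 = 4.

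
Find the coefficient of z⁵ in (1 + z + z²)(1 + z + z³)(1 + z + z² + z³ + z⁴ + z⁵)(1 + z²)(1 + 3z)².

184

(1 + z + z²) has coefficients 1,1,1 for degrees 0…2.
(1 + z + z³) has coefficients 1,1,0,1,0,0 for degrees 0…5.
Multiplying by (1 + z + z² + z³ + z⁴ + z⁵) gives running coefficients 1,2,2,3,3,3 for degrees 0…5.
Multiplying by (1 + z²) gives running coefficients 1,2,3,5,5,6 for degrees 0…5.
Finally multiplying by (1 + 3z)², the product of all factors after the first has coefficients 1,8,24,41,62,81 for degrees 0…5.
[z⁵] = 1·81 + 1·62 + 1·41 = 184.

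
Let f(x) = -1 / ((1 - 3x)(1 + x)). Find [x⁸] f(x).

Partial fractions give a closed form: a_n = (-3/4)·3^n + (-1/4)·(-1)^n.
At n = 8: a_8 = -4921.

-4921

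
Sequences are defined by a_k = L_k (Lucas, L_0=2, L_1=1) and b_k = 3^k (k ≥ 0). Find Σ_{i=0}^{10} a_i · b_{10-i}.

The convolution is the t^10 coefficient of A(t)B(t).
Σ = 2·59049 + 1·19683 + 3·6561 + 4·2187 + 7·729 + 11·243 + 18·81 + 29·27 + 47·9 + 76·3 + 123·1 = 177003.

177003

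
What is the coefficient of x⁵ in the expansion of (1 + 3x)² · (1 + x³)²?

18

(1 + 3x)² has coefficients 1,6,9 for degrees 0…2.
(1 + x³)² has coefficients 1,0,0,2,0,0 for degrees 0…5.
[x⁵] = 1·0 + 6·0 + 9·2 = 18.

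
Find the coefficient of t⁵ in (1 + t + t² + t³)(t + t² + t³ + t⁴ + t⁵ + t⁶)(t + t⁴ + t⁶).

5

(1 + t + t² + t³) has coefficients 1,1,1,1 for degrees 0…3.
(t + t² + t³ + t⁴ + t⁵ + t⁶) has coefficients 0,1,1,1,1,1 for degrees 0…5.
Finally multiplying by (t + t⁴ + t⁶), the product of all factors after the first has coefficients 0,0,1,1,1,2 for degrees 0…5.
[t⁵] = 1·2 + 1·1 + 1·1 + 1·1 = 5.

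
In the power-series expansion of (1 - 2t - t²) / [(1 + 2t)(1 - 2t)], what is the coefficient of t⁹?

-512

The denominator gives the recurrence a_n = 4a_(n−2) for n ≥ 3; the numerator fixes a_0 = 1, a_1 = -2, a_2 = 3.
Iterating: 1, -2, 3, -8, 12, -32, 48, -128, 192, -512, so a_9 = -512.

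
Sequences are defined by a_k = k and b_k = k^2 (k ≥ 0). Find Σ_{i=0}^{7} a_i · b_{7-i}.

196

This is [x^7] in the product of the two ordinary generating functions.
Σ = 0·49 + 1·36 + 2·25 + 3·16 + 4·9 + 5·4 + 6·1 + 7·0 = 196.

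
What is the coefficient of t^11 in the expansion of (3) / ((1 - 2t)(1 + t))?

Partial fractions give a closed form: a_n = (2)·2^n + (1)·(-1)^n.
At n = 11: a_11 = 4095.

4095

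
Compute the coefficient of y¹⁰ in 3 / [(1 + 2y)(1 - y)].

Partial fractions give a closed form: a_n = (2)·(-2)^n + (1)·1^n.
At n = 10: a_10 = 2049.

2049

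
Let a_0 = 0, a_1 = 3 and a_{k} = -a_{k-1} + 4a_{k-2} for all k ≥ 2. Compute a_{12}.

-57915

The ordinary generating function has denominator 1 + t - 4t^2.
Iterating the recurrence: a_0,…,a_{12} = 0, 3, -3, 15, -27, 87, -195, 543, -1323, 3495, -8787, 22767, -57915.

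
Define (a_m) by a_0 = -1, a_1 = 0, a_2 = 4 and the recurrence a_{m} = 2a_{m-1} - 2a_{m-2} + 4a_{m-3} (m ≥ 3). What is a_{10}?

The ordinary generating function has denominator 1 - 2t + 2t^2 - 4t^3.
Iterating the recurrence: a_0,…,a_{10} = -1, 0, 4, 4, 0, 8, 32, 48, 64, 160, 384.

384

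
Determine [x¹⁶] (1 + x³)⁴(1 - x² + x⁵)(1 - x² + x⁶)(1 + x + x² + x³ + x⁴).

6

(1 + x³)⁴ has coefficients 1,0,0,4,0,0,6,0,0,4,0,0,1 for degrees 0…12.
(1 - x² + x⁵) has coefficients 1,0,-1,0,0,1,0,0,0,0,0,0,0,0,0,0,0 for degrees 0…16.
Multiplying by (1 - x² + x⁶) gives running coefficients 1,0,-2,0,1,1,1,-1,-1,0,0,1,0,0,0,0,0 for degrees 0…16.
Finally multiplying by (1 + x + x² + x³ + x⁴), the product of all factors after the first has coefficients 1,1,-1,-1,0,0,1,2,1,0,-1,-1,0,1,1,1,0 for degrees 0…16.
[x¹⁶] = 1·0 + 4·1 + 6·(-1) + 4·2 + 1·0 = 6.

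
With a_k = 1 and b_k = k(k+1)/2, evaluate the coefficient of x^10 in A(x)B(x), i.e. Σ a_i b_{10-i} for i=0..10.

220

The convolution is the t^10 coefficient of A(t)B(t).
Σ = 1·55 + 1·45 + 1·36 + 1·28 + 1·21 + 1·15 + 1·10 + 1·6 + 1·3 + 1·1 + 1·0 = 220.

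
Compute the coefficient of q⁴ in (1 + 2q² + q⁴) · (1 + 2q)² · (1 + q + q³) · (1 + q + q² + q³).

(1 + 2q² + q⁴) has coefficients 1,0,2,0,1 for degrees 0…4.
(1 + 2q)² has coefficients 1,4,4,0,0 for degrees 0…4.
Multiplying by (1 + q + q³) gives running coefficients 1,5,8,5,4 for degrees 0…4.
Finally multiplying by (1 + q + q² + q³), the product of all factors after the first has coefficients 1,6,14,19,22 for degrees 0…4.
[q⁴] = 1·22 + 2·14 + 1·1 = 51.

51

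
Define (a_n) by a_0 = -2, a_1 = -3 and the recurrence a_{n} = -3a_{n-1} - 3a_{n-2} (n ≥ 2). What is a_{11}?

The ordinary generating function has denominator 1 + 3z + 3z^2.
Iterating the recurrence: a_0,…,a_{11} = -2, -3, 15, -36, 63, -81, 54, 81, -405, 972, -1701, 2187.

2187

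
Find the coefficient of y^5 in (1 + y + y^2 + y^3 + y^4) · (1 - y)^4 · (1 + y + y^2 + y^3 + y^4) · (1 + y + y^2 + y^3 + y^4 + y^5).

-2

(1 + y + y^2 + y^3 + y^4) has coefficients 1,1,1,1,1 for degrees 0…4.
(1 - y)^4 has coefficients 1,-4,6,-4,1,0 for degrees 0…5.
Multiplying by (1 + y + y^2 + y^3 + y^4) gives running coefficients 1,-3,3,-1,0,-1 for degrees 0…5.
Finally multiplying by (1 + y + y^2 + y^3 + y^4 + y^5), the product of all factors after the first has coefficients 1,-2,1,0,0,-1 for degrees 0…5.
[y^5] = 1·(-1) + 1·0 + 1·0 + 1·1 + 1·(-2) = -2.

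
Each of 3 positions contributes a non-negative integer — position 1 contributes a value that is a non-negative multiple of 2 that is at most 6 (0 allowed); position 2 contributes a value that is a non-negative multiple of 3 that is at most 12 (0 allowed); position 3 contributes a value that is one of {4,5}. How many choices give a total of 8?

2

The generating function for the choices is (1 + q^2 + q^4 + q^6)·(1 + q^3 + q^6 + q^9 + q^12)·(q^4 + q^5); the count is [q^8].
(1 + q^2 + q^4 + q^6) has coefficients 1,0,1,0,1,0,1 for degrees 0…6.
(1 + q^3 + q^6 + q^9 + q^12) has coefficients 1,0,0,1,0,0,1,0,0 for degrees 0…8.
Finally multiplying by (q^4 + q^5), the product of all factors after the first has coefficients 0,0,0,0,1,1,0,1,1 for degrees 0…8.
[q^8] = 1·1 + 1·0 + 1·1 + 1·0 = 2.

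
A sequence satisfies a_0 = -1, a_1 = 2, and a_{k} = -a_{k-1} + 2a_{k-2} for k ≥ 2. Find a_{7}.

128

The ordinary generating function has denominator 1 + q - 2q^2.
Iterating the recurrence: a_0,…,a_{7} = -1, 2, -4, 8, -16, 32, -64, 128.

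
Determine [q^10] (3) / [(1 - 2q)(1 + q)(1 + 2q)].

4095

Partial fractions give a closed form: a_n = (1)·2^n + (-1)·(-1)^n + (3)·(-2)^n.
At n = 10: a_10 = 4095.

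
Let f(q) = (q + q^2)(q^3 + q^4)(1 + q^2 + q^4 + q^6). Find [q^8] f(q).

(q + q^2) has coefficients 0,1,1 for degrees 0…2.
(q^3 + q^4) has coefficients 0,0,0,1,1,0,0,0,0 for degrees 0…8.
Finally multiplying by (1 + q^2 + q^4 + q^6), the product of all factors after the first has coefficients 0,0,0,1,1,1,1,1,1 for degrees 0…8.
[q^8] = 1·1 + 1·1 = 2.

2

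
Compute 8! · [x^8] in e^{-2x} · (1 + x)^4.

1536

The EGF product rule gives c_8 = Σ_{k_1+k_2=8} C(8; k_1,k_2) · ∏ g_i(k_i), where e^{-2x} gives (-2)^k; (1+x)^4 gives the falling factorial (4)_k.
g_1(k) for k = 0…8: 1, -2, 4, -8, 16, -32, 64, -128, 256.
g_2(k) for k = 0…8: 1, 4, 12, 24, 24, 0, 0, 0, 0.
c_8 = Σ_k C(8,k)·g_1(k)·g_2(8−k) = 70·16·24 + 56·(-32)·24 + 28·64·12 + 8·(-128)·4 + 1·256·1 = 26880 − 43008 + 21504 − 4096 + 256 = 1536.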